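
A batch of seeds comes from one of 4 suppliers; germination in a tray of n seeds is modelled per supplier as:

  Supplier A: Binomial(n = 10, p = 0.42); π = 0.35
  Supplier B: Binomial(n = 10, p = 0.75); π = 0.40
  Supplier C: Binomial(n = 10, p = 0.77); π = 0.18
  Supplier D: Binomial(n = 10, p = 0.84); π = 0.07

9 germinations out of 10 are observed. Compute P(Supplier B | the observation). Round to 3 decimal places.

By Bayes' theorem, P(k | x) = π_k f_k(x) / Σ_j π_j f_j(x).
Evaluate each component's likelihood at the observed value:
  L_A = C(10,9)·0.42^9·0.58^1 = 10·0.000406671·0.58 = 0.00235869
  L_B = C(10,9)·0.75^9·0.25^1 = 10·0.0750847·0.25 = 0.187712
  L_C = C(10,9)·0.77^9·0.23^1 = 10·0.0951517·0.23 = 0.218849
  L_D = C(10,9)·0.84^9·0.16^1 = 10·0.208216·0.16 = 0.333145
Prior × likelihood for each component:
  π_A·L_A = 0.35 × 0.00235869 = 0.000825543
  π_B·L_B = 0.40 × 0.187712 = 0.0750847
  π_C·L_C = 0.18 × 0.218849 = 0.0393928
  π_D·L_D = 0.07 × 0.333145 = 0.0233202
Evidence: 0.000825543 + 0.0750847 + 0.0393928 + 0.0233202 = 0.138623
Responsibility of Supplier B: 0.0750847 / 0.138623 ≈ 0.542

0.542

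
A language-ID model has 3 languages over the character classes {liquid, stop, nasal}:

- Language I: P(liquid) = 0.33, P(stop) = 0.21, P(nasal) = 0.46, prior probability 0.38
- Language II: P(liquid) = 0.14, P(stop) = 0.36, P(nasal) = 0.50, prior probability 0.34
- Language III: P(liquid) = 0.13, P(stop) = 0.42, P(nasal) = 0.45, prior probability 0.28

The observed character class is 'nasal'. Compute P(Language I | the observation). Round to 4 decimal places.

By Bayes' theorem, P(k | x) = w_k f_k(x) / Σ_j w_j f_j(x).
Evaluate each component's likelihood at the observed value:
  L_I = P(nasal | comp) = 0.46
  L_II = P(nasal | comp) = 0.50
  L_III = P(nasal | comp) = 0.45
Prior × likelihood for each component:
  w_I·L_I = 0.38 × 0.46 = 0.1748
  w_II·L_II = 0.34 × 0.5 = 0.17
  w_III·L_III = 0.28 × 0.45 = 0.126
Evidence: 0.1748 + 0.17 + 0.126 = 0.4708
P(Language I | data) ≈ 0.3713

0.3713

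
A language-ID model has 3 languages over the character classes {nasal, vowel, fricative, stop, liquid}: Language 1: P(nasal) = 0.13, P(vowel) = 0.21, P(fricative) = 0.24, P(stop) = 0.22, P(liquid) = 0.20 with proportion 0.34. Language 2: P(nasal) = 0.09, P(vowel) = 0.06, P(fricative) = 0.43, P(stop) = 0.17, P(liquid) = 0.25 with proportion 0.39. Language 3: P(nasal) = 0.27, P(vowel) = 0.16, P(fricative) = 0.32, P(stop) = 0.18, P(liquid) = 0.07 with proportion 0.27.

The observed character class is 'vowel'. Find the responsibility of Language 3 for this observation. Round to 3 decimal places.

Posterior ∝ prior × likelihood, so P(k | x) ∝ π_k f_k(x); normalise over all components.
Evaluate each component's likelihood at the observed value:
  p_1 = P(vowel | comp) = 0.21
  p_2 = P(vowel | comp) = 0.06
  p_3 = P(vowel | comp) = 0.16
Prior × likelihood for each component:
  π_1·p_1 = 0.34 × 0.21 = 0.0714
  π_2·p_2 = 0.39 × 0.06 = 0.0234
  π_3·p_3 = 0.27 × 0.16 = 0.0432
Marginal: 0.0714 + 0.0234 + 0.0432 = 0.138
So the posterior for Language 3 is 0.0432 / 0.138 ≈ 0.313.

0.313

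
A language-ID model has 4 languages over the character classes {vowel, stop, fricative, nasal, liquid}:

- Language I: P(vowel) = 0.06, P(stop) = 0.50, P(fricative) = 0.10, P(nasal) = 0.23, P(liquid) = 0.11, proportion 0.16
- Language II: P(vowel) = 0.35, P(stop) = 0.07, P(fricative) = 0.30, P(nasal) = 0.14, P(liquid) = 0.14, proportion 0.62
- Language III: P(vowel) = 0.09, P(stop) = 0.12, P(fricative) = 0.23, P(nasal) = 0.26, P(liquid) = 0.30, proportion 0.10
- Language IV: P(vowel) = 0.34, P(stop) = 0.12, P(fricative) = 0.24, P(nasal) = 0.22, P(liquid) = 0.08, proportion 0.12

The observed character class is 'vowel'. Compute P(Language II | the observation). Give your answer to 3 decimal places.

P(component k | x) = P(Z=k)·f_k(x) / marginal(x), where marginal(x) = Σ_j P(Z=j)·f_j(x).
Categorical probabilities:
  f_I = 0.06
  f_II = 0.35
  f_III = 0.09
  f_IV = 0.34
Prior × likelihood for each component:
  P(Z=I)·f_I = 0.16 × 0.06 = 0.0096
  P(Z=II)·f_II = 0.62 × 0.35 = 0.217
  P(Z=III)·f_III = 0.10 × 0.09 = 0.009
  P(Z=IV)·f_IV = 0.12 × 0.34 = 0.0408
Denominator: 0.0096 + 0.217 + 0.009 + 0.0408 = 0.2764
P(Language II | x) ≈ 0.785

0.785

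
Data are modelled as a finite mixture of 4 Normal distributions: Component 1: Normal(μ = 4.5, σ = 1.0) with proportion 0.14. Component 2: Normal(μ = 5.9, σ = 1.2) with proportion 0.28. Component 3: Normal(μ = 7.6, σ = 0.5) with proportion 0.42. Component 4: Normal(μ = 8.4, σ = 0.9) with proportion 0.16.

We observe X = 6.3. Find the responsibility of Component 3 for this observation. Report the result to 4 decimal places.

0.0991

P(component k | x) = P(Z=k)·f_k(x) / marginal(x), where marginal(x) = Σ_j P(Z=j)·f_j(x).
Component likelihoods at x = 6.3:
  p_1 = (1/(1.0·√(2π)))·exp(−(6.3−4.5)²/(2·1.0²)) = 0.398942·exp(-1.62000) = 0.0789502
  p_2 = (1/(1.2·√(2π)))·exp(−(6.3−5.9)²/(2·1.2²)) = 0.332452·exp(-0.05556) = 0.314486
  p_3 = (1/(0.5·√(2π)))·exp(−(6.3−7.6)²/(2·0.5²)) = 0.797885·exp(-3.38000) = 0.0271659
  p_4 = (1/(0.9·√(2π)))·exp(−(6.3−8.4)²/(2·0.9²)) = 0.443269·exp(-2.72222) = 0.0291354
Weight by the priors:
  P(Z=1)·p_1 = 0.14 × 0.0789502 = 0.011053
  P(Z=2)·p_2 = 0.28 × 0.314486 = 0.0880561
  P(Z=3)·p_3 = 0.42 × 0.0271659 = 0.0114097
  P(Z=4)·p_4 = 0.16 × 0.0291354 = 0.00466167
Evidence: 0.011053 + 0.0880561 + 0.0114097 + 0.00466167 = 0.11518
So the posterior for Component 3 is 0.0114097 / 0.11518 ≈ 0.0991.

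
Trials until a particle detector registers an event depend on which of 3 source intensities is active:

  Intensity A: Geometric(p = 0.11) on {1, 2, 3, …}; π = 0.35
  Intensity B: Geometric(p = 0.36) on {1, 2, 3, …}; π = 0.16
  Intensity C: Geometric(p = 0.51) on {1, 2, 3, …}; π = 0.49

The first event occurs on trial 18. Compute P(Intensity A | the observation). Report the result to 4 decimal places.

Posterior ∝ prior × likelihood, so P(k | x) ∝ P(Z=k) f_k(x); normalise over all components.
Evaluate each component's likelihood at the observed value:
  p_A = 0.0151713
  p_B = 0.000182542
  p_C = 2.75996e-06
Unnormalised posteriors:
  P(Z=A)·p_A = 0.35 × 0.0151713 = 0.00530996
  P(Z=B)·p_B = 0.16 × 0.000182542 = 2.92067e-05
  P(Z=C)·p_C = 0.49 × 2.75996e-06 = 1.35238e-06
Sum: 0.00530996 + 2.92067e-05 + 1.35238e-06 = 0.00534051
Responsibility of Intensity A: 0.00530996 / 0.00534051 ≈ 0.9943

0.9943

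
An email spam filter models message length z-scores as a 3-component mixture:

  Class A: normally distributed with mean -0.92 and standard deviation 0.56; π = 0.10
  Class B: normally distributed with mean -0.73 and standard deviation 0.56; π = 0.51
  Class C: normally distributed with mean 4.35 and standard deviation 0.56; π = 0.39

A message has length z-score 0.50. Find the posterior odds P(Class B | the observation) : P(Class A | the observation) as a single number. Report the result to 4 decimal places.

The posterior odds equal the prior odds times the likelihood ratio: (P(Z=i)/P(Z=j))·(f_i(x)/f_j(x)).
Normal densities:
  p_A = 0.0286087
  p_B = 0.0638468
  p_C = 3.88259e-11
0.0325619 / 0.00286087 ≈ 11.3818

11.3818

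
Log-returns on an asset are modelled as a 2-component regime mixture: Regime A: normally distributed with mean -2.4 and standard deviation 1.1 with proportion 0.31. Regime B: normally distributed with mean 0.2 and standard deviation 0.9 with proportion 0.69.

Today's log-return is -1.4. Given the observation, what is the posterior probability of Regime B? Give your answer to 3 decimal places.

Apply Bayes' rule: the posterior for each component is proportional to its prior times its likelihood at x.
Component likelihoods at x = -1.4:
  L_A = (1/(1.1·√(2π)))·exp(−(-1.4−-2.4)²/(2·1.1²)) = 0.362675·exp(-0.41322) = 0.239915
  L_B = (1/(0.9·√(2π)))·exp(−(-1.4−0.2)²/(2·0.9²)) = 0.443269·exp(-1.58025) = 0.0912799
Unnormalised posteriors:
  π_A·L_A = 0.31 × 0.239915 = 0.0743736
  π_B·L_B = 0.69 × 0.0912799 = 0.0629831
Sum: 0.0743736 + 0.0629831 = 0.137357
So the posterior for Regime B is 0.0629831 / 0.137357 ≈ 0.459.

0.459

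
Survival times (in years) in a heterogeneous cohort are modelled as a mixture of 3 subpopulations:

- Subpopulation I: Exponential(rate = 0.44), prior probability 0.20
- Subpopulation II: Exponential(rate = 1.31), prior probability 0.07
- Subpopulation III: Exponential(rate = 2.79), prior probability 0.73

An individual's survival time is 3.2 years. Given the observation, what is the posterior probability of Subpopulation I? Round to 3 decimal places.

Posterior ∝ prior × likelihood, so P(k | x) ∝ P(Z=k) f_k(x); normalise over all components.
Evaluate each component's likelihood at the observed value:
  f_I = 0.107638
  f_II = 0.019802
  f_III = 0.000370018
Multiply by the mixture weights:
  P(Z=I)·f_I = 0.20 × 0.107638 = 0.0215276
  P(Z=II)·f_II = 0.07 × 0.019802 = 0.00138614
  P(Z=III)·f_III = 0.73 × 0.000370018 = 0.000270113
Marginal: 0.0215276 + 0.00138614 + 0.000270113 = 0.0231839
P(Subpopulation I | the observation) ≈ 0.929

0.929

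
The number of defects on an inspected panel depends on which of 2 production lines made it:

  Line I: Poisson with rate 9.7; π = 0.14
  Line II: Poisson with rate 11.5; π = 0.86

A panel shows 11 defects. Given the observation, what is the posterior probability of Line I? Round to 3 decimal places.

P(component k | x) = π_k·f_k(x) / marginal(x), where marginal(x) = Σ_j π_j·f_j(x).
Evaluate each component's likelihood at the observed value:
  p_I = 0.109819
  p_II = 0.118068
Prior × likelihood for each component:
  π_I·p_I = 0.14 × 0.109819 = 0.0153746
  π_II·p_II = 0.86 × 0.118068 = 0.101539
Sum: 0.0153746 + 0.101539 = 0.116914
Responsibility of Line I: 0.0153746 / 0.116914 ≈ 0.132

0.132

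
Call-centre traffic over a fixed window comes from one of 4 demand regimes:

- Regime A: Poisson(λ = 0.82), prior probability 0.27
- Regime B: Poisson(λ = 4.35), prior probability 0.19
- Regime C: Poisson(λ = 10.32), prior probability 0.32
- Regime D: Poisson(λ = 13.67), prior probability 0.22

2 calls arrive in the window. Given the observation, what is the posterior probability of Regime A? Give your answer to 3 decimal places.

0.627

P(component k | x) = π_k·f_k(x) / marginal(x), where marginal(x) = Σ_j π_j·f_j(x).
Evaluate each component's likelihood at the observed value:
  f_A = e^(−0.82)·0.82^2/2! = 0.148073
  f_B = e^(−4.35)·4.35^2/2! = 0.122115
  f_C = e^(−10.32)·10.32^2/2! = 0.00175554
  f_D = e^(−13.67)·13.67^2/2! = 0.000108069
Prior × likelihood for each component:
  π_A·f_A = 0.27 × 0.148073 = 0.0399797
  π_B·f_B = 0.19 × 0.122115 = 0.0232018
  π_C·f_C = 0.32 × 0.00175554 = 0.000561772
  π_D·f_D = 0.22 × 0.000108069 = 2.37752e-05
Marginal: 0.0399797 + 0.0232018 + 0.000561772 + 2.37752e-05 = 0.0637671
P(Regime A | the observation) = 0.0399797 / 0.0637671 ≈ 0.627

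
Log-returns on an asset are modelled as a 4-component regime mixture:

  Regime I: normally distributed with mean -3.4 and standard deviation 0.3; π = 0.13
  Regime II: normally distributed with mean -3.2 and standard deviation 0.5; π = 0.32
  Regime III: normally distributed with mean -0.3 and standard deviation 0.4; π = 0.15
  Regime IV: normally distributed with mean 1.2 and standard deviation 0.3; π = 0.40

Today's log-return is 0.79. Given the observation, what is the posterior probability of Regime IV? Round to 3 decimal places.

0.983

The responsibility of component k is w_k f_k(x) divided by Σ_j w_j f_j(x).
Normal densities:
  L_I = (1/(0.3·√(2π)))·exp(−(0.79−-3.4)²/(2·0.3²)) = 1.329808·exp(-97.53389) = 5.82585e-43
  L_II = (1/(0.5·√(2π)))·exp(−(0.79−-3.2)²/(2·0.5²)) = 0.797885·exp(-31.84020) = 1.18554e-14
  L_III = (1/(0.4·√(2π)))·exp(−(0.79−-0.3)²/(2·0.4²)) = 0.997356·exp(-3.71281) = 0.0243442
  L_IV = (1/(0.3·√(2π)))·exp(−(0.79−1.2)²/(2·0.3²)) = 1.329808·exp(-0.93389) = 0.522644
Weight by the priors:
  w_I·L_I = 0.13 × 5.82585e-43 = 7.5736e-44
  w_II·L_II = 0.32 × 1.18554e-14 = 3.79373e-15
  w_III·L_III = 0.15 × 0.0243442 = 0.00365163
  w_IV·L_IV = 0.40 × 0.522644 = 0.209058
Marginal: 7.5736e-44 + 3.79373e-15 + 0.00365163 + 0.209058 = 0.212709
So the posterior for Regime IV is 0.209058 / 0.212709 ≈ 0.983.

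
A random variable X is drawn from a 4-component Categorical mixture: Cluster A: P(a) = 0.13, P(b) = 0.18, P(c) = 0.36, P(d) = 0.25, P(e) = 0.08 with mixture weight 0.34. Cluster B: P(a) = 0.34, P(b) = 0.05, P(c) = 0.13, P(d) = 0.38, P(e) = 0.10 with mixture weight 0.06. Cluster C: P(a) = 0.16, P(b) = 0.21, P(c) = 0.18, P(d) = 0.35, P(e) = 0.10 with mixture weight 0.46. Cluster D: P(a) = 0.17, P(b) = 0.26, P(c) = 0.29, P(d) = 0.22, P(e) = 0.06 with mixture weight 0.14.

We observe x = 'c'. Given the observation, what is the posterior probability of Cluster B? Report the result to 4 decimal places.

The responsibility of component k is w_k f_k(x) divided by Σ_j w_j f_j(x).
Component likelihoods at x = 'c':
  L_A = P(c | comp) = 0.36
  L_B = P(c | comp) = 0.13
  L_C = P(c | comp) = 0.18
  L_D = P(c | comp) = 0.29
Multiply by the mixture weights:
  w_A·L_A = 0.34 × 0.36 = 0.1224
  w_B·L_B = 0.06 × 0.13 = 0.0078
  w_C·L_C = 0.46 × 0.18 = 0.0828
  w_D·L_D = 0.14 × 0.29 = 0.0406
Evidence: 0.1224 + 0.0078 + 0.0828 + 0.0406 = 0.2536
Responsibility of Cluster B: 0.0078 / 0.2536 ≈ 0.0308

0.0308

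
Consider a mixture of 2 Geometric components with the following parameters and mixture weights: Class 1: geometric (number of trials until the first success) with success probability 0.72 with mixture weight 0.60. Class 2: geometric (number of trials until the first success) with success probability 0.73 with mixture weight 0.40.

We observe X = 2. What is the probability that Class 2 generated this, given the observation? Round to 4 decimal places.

Apply Bayes' rule: the posterior for each component is proportional to its prior times its likelihood at x.
Component likelihoods at x = 2:
  L_1 = 0.2016
  L_2 = 0.1971
Multiply by the mixture weights:
  π_1·L_1 = 0.60 × 0.2016 = 0.12096
  π_2·L_2 = 0.40 × 0.1971 = 0.07884
Denominator: 0.12096 + 0.07884 = 0.1998
P(Class 2 | 2) = 0.07884 / 0.1998 ≈ 0.3946

0.3946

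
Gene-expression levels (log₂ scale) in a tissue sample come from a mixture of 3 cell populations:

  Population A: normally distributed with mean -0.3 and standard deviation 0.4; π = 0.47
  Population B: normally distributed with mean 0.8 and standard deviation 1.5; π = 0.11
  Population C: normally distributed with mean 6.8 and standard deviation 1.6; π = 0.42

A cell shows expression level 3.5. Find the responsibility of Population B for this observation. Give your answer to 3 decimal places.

0.317

By Bayes' theorem, P(k | x) = P(Z=k) f_k(x) / Σ_j P(Z=j) f_j(x).
Evaluate each component's likelihood at the observed value:
  L_A = (1/(0.4·√(2π)))·exp(−(3.5−-0.3)²/(2·0.4²)) = 0.997356·exp(-45.12500) = 2.51948e-20
  L_B = (1/(1.5·√(2π)))·exp(−(3.5−0.8)²/(2·1.5²)) = 0.265962·exp(-1.62000) = 0.0526334
  L_C = (1/(1.6·√(2π)))·exp(−(3.5−6.8)²/(2·1.6²)) = 0.249339·exp(-2.12695) = 0.0297212
Multiply by the mixture weights:
  P(Z=A)·L_A = 0.47 × 2.51948e-20 = 1.18416e-20
  P(Z=B)·L_B = 0.11 × 0.0526334 = 0.00578968
  P(Z=C)·L_C = 0.42 × 0.0297212 = 0.0124829
Sum: 1.18416e-20 + 0.00578968 + 0.0124829 = 0.0182726
So the posterior for Population B is 0.00578968 / 0.0182726 ≈ 0.317.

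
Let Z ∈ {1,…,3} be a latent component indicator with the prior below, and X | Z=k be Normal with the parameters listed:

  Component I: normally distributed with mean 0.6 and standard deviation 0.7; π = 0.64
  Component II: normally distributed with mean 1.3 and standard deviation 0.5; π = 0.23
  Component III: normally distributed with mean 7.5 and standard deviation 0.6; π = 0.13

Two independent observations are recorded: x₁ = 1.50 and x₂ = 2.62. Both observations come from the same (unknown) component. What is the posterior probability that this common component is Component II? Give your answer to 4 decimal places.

0.7455

Apply Bayes' rule: the posterior for each component is proportional to its prior times its likelihood at x.
Since both observations come from the same component, the likelihood for component k is f_k(x₁)·f_k(x₂).
  p_I = [0.249376] × [0.00886241] = 0.00221007
  p_II = [0.73654] × [0.0244631] = 0.018018
  p_III = [1.28243e-22] × [2.87229e-15] = 3.68351e-37
Prior × likelihood for each component:
  w_I·p_I = 0.64 × 0.00221007 = 0.00141444
  w_II·p_II = 0.23 × 0.018018 = 0.00414415
  w_III·p_III = 0.13 × 3.68351e-37 = 4.78857e-38
Sum: 0.00141444 + 0.00414415 + 4.78857e-38 = 0.00555859
Responsibility of Component II: 0.00414415 / 0.00555859 ≈ 0.7455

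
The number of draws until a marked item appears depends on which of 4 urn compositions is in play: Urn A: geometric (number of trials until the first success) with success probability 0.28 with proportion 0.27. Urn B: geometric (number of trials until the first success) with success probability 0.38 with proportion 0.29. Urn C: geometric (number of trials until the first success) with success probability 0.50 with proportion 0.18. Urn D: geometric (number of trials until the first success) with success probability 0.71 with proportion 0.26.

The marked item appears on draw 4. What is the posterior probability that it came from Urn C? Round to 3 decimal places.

Apply Bayes' rule: the posterior for each component is proportional to its prior times its likelihood at x.
Evaluate each component's likelihood at the observed value:
  p_A = 0.104509
  p_B = 0.0905646
  p_C = 0.0625
  p_D = 0.0173162
Unnormalised posteriors:
  π_A·p_A = 0.27 × 0.104509 = 0.0282175
  π_B·p_B = 0.29 × 0.0905646 = 0.0262637
  π_C·p_C = 0.18 × 0.0625 = 0.01125
  π_D·p_D = 0.26 × 0.0173162 = 0.00450221
Normaliser: 0.0282175 + 0.0262637 + 0.01125 + 0.00450221 = 0.0702335
P(Urn C | 4) ≈ 0.160

0.160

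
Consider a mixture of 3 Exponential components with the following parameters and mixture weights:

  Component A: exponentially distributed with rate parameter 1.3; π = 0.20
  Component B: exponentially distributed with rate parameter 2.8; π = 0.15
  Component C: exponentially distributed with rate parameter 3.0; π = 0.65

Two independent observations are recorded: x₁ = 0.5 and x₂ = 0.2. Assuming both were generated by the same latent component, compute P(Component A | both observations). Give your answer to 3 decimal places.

The responsibility of component k is π_k f_k(x) divided by Σ_j π_j f_j(x).
Since both observations come from the same component, the likelihood for component k is f_k(x₁)·f_k(x₂).
  L_A = [0.67866] × [1.00237] = 0.680266
  L_B = [0.690471] × [1.59939] = 1.10433
  L_C = [0.66939] × [1.64643] = 1.10211
Prior × likelihood for each component:
  π_A·L_A = 0.20 × 0.680266 = 0.136053
  π_B·L_B = 0.15 × 1.10433 = 0.16565
  π_C·L_C = 0.65 × 1.10211 = 0.71637
Sum: 0.136053 + 0.16565 + 0.71637 = 1.01807
So the posterior for Component A is 0.136053 / 1.01807 ≈ 0.134.

0.134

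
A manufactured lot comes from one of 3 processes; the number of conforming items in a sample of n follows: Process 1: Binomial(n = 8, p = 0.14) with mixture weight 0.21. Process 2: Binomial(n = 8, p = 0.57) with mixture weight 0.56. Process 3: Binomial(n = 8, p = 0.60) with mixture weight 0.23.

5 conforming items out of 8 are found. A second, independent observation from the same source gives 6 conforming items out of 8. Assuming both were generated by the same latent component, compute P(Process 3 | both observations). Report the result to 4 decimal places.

0.3346

Apply Bayes' rule: the posterior for each component is proportional to its prior times its likelihood at x.
Since both observations come from the same component, the likelihood for component k is f_k(x₁)·f_k(x₂).
  p_1 = [0.00191568] × [0.000155928] = 2.98708e-07
  p_2 = [0.267897] × [0.17756] = 0.0475677
  p_3 = [0.278692] × [0.209019] = 0.0582519
Unnormalised posteriors:
  π_1·p_1 = 0.21 × 2.98708e-07 = 6.27287e-08
  π_2·p_2 = 0.56 × 0.0475677 = 0.0266379
  π_3·p_3 = 0.23 × 0.0582519 = 0.0133979
Denominator: 6.27287e-08 + 0.0266379 + 0.0133979 = 0.0400359
Responsibility of Process 3: 0.0133979 / 0.0400359 ≈ 0.3346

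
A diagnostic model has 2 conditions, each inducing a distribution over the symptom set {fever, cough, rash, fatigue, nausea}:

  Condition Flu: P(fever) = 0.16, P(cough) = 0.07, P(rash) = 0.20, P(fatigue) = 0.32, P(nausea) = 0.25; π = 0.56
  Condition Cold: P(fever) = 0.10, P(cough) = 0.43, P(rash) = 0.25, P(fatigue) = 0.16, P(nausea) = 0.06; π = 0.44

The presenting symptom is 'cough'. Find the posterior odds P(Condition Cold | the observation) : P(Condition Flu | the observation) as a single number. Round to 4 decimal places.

Only the two components matter; the odds are (w_i f_i(x)) / (w_j f_j(x)).
Component likelihoods at x = 'cough':
  L_Flu = P(cough | comp) = 0.07
  L_Cold = P(cough | comp) = 0.43
0.1892 / 0.0392 ≈ 4.8265

4.8265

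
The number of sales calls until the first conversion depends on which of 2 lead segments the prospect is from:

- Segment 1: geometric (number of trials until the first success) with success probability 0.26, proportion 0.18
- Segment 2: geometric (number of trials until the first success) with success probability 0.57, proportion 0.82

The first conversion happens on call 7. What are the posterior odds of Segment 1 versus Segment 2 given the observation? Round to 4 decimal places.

2.6010

Since P(k|x) ∝ w_k f_k(x), the posterior odds are w_i f_i(x) / (w_j f_j(x)).
Component likelihoods at x = 7:
  f_1 = 0.0426937
  f_2 = 0.00360318
0.00768486 / 0.00295461 ≈ 2.6010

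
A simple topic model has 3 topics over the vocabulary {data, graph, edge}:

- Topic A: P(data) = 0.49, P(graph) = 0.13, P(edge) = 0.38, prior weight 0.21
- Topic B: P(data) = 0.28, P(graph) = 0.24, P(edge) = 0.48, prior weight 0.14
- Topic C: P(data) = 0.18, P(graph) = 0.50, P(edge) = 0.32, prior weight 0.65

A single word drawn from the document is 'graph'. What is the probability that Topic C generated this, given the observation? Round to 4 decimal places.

By Bayes' theorem, P(k | x) = w_k f_k(x) / Σ_j w_j f_j(x).
Component likelihoods at x = 'graph':
  p_A = 0.13
  p_B = 0.24
  p_C = 0.5
Unnormalised posteriors:
  w_A·p_A = 0.21 × 0.13 = 0.0273
  w_B·p_B = 0.14 × 0.24 = 0.0336
  w_C·p_C = 0.65 × 0.5 = 0.325
Marginal: 0.0273 + 0.0336 + 0.325 = 0.3859
Responsibility of Topic C: 0.325 / 0.3859 ≈ 0.8422

0.8422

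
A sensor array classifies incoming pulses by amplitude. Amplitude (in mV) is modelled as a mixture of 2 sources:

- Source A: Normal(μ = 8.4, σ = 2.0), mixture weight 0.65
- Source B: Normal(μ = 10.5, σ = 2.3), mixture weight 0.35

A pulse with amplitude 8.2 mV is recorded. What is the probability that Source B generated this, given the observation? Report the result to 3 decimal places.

P(component k | x) = π_k·f_k(x) / marginal(x), where marginal(x) = Σ_j π_j·f_j(x).
Component likelihoods at x = 8.2 mV:
  p_A = (1/(2.0·√(2π)))·exp(−(8.2−8.4)²/(2·2.0²)) = 0.199471·exp(-0.00500) = 0.198476
  p_B = (1/(2.3·√(2π)))·exp(−(8.2−10.5)²/(2·2.3²)) = 0.173453·exp(-0.50000) = 0.105205
Weight by the priors:
  π_A·p_A = 0.65 × 0.198476 = 0.12901
  π_B·p_B = 0.35 × 0.105205 = 0.0368216
Evidence: 0.12901 + 0.0368216 = 0.165831
P(Source B | the observation) ≈ 0.222

0.222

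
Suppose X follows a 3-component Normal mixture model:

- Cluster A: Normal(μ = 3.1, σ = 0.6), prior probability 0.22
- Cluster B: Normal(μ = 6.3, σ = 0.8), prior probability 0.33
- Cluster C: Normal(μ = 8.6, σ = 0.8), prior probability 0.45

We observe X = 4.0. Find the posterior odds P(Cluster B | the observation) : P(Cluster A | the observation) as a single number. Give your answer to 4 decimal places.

0.0556

Only the two components matter; the odds are (P(Z=i) f_i(x)) / (P(Z=j) f_j(x)).
Normal densities:
  L_A = (1/(0.6·√(2π)))·exp(−(4.0−3.1)²/(2·0.6²)) = 0.664904·exp(-1.12500) = 0.215863
  L_B = (1/(0.8·√(2π)))·exp(−(4.0−6.3)²/(2·0.8²)) = 0.498678·exp(-4.13281) = 0.00799765
  L_C = (1/(0.8·√(2π)))·exp(−(4.0−8.6)²/(2·0.8²)) = 0.498678·exp(-16.53125) = 3.29905e-08
Odds = (0.33/0.22) × (0.00799765/0.215863) = 1.5 × 0.0370497 ≈ 0.0556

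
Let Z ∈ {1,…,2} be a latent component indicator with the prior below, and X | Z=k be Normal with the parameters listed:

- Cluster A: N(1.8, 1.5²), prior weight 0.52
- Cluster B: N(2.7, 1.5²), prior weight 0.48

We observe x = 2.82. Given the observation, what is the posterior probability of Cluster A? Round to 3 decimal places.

0.463

Apply Bayes' rule: the posterior for each component is proportional to its prior times its likelihood at x.
Evaluate each component's likelihood at the observed value:
  f_A = (1/(1.5·√(2π)))·exp(−(2.82−1.8)²/(2·1.5²)) = 0.265962·exp(-0.23120) = 0.211062
  f_B = (1/(1.5·√(2π)))·exp(−(2.82−2.7)²/(2·1.5²)) = 0.265962·exp(-0.00320) = 0.265112
Multiply by the mixture weights:
  π_A·f_A = 0.52 × 0.211062 = 0.109752
  π_B·f_B = 0.48 × 0.265112 = 0.127254
Sum: 0.109752 + 0.127254 = 0.237006
P(Cluster A | data) = 0.109752 / 0.237006 ≈ 0.463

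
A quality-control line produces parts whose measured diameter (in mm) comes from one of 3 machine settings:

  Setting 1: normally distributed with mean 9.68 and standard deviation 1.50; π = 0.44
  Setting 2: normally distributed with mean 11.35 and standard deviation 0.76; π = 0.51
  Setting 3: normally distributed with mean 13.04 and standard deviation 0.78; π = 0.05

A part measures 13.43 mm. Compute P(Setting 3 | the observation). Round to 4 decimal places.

0.6631

Posterior ∝ prior × likelihood, so P(k | x) ∝ π_k f_k(x); normalise over all components.
Evaluate each component's likelihood at the observed value:
  p_1 = 0.0116855
  p_2 = 0.012405
  p_3 = 0.451366
Unnormalised posteriors:
  π_1·p_1 = 0.44 × 0.0116855 = 0.00514163
  π_2·p_2 = 0.51 × 0.012405 = 0.00632656
  π_3·p_3 = 0.05 × 0.451366 = 0.0225683
Evidence: 0.00514163 + 0.00632656 + 0.0225683 = 0.0340365
P(Setting 3 | x) ≈ 0.6631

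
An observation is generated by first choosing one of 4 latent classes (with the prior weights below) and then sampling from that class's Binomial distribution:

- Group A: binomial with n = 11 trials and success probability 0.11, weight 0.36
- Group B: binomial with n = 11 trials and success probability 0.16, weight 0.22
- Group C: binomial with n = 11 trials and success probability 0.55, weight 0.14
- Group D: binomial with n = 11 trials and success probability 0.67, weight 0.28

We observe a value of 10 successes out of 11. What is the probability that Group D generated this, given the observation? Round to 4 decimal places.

By Bayes' theorem, P(k | x) = P(Z=k) f_k(x) / Σ_j P(Z=j) f_j(x).
Evaluate each component's likelihood at the observed value:
  L_A = C(11,10)·0.11^10·0.89^1 = 11·2.59374e-10·0.89 = 2.53927e-09
  L_B = C(11,10)·0.16^10·0.84^1 = 11·1.09951e-08·0.84 = 1.01595e-07
  L_C = C(11,10)·0.55^10·0.45^1 = 11·0.00253295·0.45 = 0.0125381
  L_D = C(11,10)·0.67^10·0.33^1 = 11·0.0182284·0.33 = 0.066169
Unnormalised posteriors:
  P(Z=A)·L_A = 0.36 × 2.53927e-09 = 9.14139e-10
  P(Z=B)·L_B = 0.22 × 1.01595e-07 = 2.23509e-08
  P(Z=C)·L_C = 0.14 × 0.0125381 = 0.00175534
  P(Z=D)·L_D = 0.28 × 0.066169 = 0.0185273
Normaliser: 9.14139e-10 + 2.23509e-08 + 0.00175534 + 0.0185273 = 0.0202827
P(Group D | data) = 0.0185273 / 0.0202827 ≈ 0.9135

0.9135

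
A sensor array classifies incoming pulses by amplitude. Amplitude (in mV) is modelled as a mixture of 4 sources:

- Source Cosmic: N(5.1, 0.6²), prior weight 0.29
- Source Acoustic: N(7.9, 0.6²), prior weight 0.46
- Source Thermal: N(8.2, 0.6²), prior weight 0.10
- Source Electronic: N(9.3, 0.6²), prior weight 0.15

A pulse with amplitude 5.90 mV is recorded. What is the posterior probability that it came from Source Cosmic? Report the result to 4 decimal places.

0.9848

The responsibility of component k is P(Z=k) f_k(x) divided by Σ_j P(Z=j) f_j(x).
Component likelihoods at x = 5.90 mV:
  f_Cosmic = (1/(0.6·√(2π)))·exp(−(5.90−5.1)²/(2·0.6²)) = 0.664904·exp(-0.88889) = 0.27335
  f_Acoustic = (1/(0.6·√(2π)))·exp(−(5.90−7.9)²/(2·0.6²)) = 0.664904·exp(-5.55556) = 0.00257046
  f_Thermal = (1/(0.6·√(2π)))·exp(−(5.90−8.2)²/(2·0.6²)) = 0.664904·exp(-7.34722) = 0.000428451
  f_Electronic = (1/(0.6·√(2π)))·exp(−(5.90−9.3)²/(2·0.6²)) = 0.664904·exp(-16.05556) = 7.07815e-08
Unnormalised posteriors:
  P(Z=Cosmic)·f_Cosmic = 0.29 × 0.27335 = 0.0792715
  P(Z=Acoustic)·f_Acoustic = 0.46 × 0.00257046 = 0.00118241
  P(Z=Thermal)·f_Thermal = 0.10 × 0.000428451 = 4.28451e-05
  P(Z=Electronic)·f_Electronic = 0.15 × 7.07815e-08 = 1.06172e-08
Denominator: 0.0792715 + 0.00118241 + 4.28451e-05 + 1.06172e-08 = 0.0804968
Responsibility of Source Cosmic: 0.0792715 / 0.0804968 ≈ 0.9848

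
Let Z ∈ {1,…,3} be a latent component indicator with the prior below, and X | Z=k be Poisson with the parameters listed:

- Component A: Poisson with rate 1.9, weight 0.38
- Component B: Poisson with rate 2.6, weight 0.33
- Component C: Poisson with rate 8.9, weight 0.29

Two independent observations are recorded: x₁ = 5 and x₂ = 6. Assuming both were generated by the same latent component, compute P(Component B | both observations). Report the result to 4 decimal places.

P(component k | x) = P(Z=k)·f_k(x) / marginal(x), where marginal(x) = Σ_j P(Z=j)·f_j(x).
Since both observations come from the same component, the likelihood for component k is f_k(x₁)·f_k(x₂).
  p_A = [e^(−1.9)·1.9^5/5! = 0.0308622] × [0.00977304] = 0.000301618
  p_B = [e^(−2.6)·2.6^5/5! = 0.0735394] × [0.0318671] = 0.00234348
  p_C = [e^(−8.9)·8.9^5/5! = 0.063467] × [0.0941427] = 0.00597495
Prior × likelihood for each component:
  P(Z=A)·p_A = 0.38 × 0.000301618 = 0.000114615
  P(Z=B)·p_B = 0.33 × 0.00234348 = 0.000773349
  P(Z=C)·p_C = 0.29 × 0.00597495 = 0.00173274
Sum: 0.000114615 + 0.000773349 + 0.00173274 = 0.0026207
P(Component B | x) ≈ 0.2951

0.2951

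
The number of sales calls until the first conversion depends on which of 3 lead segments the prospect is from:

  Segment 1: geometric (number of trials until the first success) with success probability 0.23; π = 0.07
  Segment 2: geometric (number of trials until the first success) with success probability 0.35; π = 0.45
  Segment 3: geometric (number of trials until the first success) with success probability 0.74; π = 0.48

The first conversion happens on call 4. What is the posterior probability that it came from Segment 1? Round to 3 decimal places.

0.129

P(component k | x) = π_k·f_k(x) / marginal(x), where marginal(x) = Σ_j π_j·f_j(x).
Component likelihoods at x = 4:
  p_1 = 0.105003
  p_2 = 0.0961188
  p_3 = 0.0130062
Multiply by the mixture weights:
  π_1·p_1 = 0.07 × 0.105003 = 0.00735018
  π_2·p_2 = 0.45 × 0.0961188 = 0.0432534
  π_3·p_3 = 0.48 × 0.0130062 = 0.006243
Sum: 0.00735018 + 0.0432534 + 0.006243 = 0.0568466
P(Segment 1 | data) = 0.00735018 / 0.0568466 ≈ 0.129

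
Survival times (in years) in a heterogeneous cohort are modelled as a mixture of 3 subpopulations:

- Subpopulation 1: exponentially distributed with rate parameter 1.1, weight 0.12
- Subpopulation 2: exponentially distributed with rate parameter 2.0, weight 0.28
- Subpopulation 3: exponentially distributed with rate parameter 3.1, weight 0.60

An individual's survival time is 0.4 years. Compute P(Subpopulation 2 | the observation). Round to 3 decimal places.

0.288

P(component k | x) = π_k·f_k(x) / marginal(x), where marginal(x) = Σ_j π_j·f_j(x).
Exponential densities:
  p_1 = 0.70844
  p_2 = 0.898658
  p_3 = 0.897091
Weight by the priors:
  π_1·p_1 = 0.12 × 0.70844 = 0.0850128
  π_2·p_2 = 0.28 × 0.898658 = 0.251624
  π_3·p_3 = 0.60 × 0.897091 = 0.538255
Normaliser: 0.0850128 + 0.251624 + 0.538255 = 0.874892
P(Subpopulation 2 | data) ≈ 0.288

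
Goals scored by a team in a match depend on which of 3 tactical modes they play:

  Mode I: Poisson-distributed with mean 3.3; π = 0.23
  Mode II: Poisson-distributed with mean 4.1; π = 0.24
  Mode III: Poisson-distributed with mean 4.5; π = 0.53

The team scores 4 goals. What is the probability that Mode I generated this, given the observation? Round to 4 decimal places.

0.2214

The responsibility of component k is P(Z=k) f_k(x) divided by Σ_j P(Z=j) f_j(x).
Evaluate each component's likelihood at the observed value:
  p_I = e^(−3.3)·3.3^4/4! = 0.182252
  p_II = e^(−4.1)·4.1^4/4! = 0.195127
  p_III = e^(−4.5)·4.5^4/4! = 0.189808
Multiply by the mixture weights:
  P(Z=I)·p_I = 0.23 × 0.182252 = 0.041918
  P(Z=II)·p_II = 0.24 × 0.195127 = 0.0468304
  P(Z=III)·p_III = 0.53 × 0.189808 = 0.100598
Evidence: 0.041918 + 0.0468304 + 0.100598 = 0.189346
P(Mode I | data) = 0.041918 / 0.189346 ≈ 0.2214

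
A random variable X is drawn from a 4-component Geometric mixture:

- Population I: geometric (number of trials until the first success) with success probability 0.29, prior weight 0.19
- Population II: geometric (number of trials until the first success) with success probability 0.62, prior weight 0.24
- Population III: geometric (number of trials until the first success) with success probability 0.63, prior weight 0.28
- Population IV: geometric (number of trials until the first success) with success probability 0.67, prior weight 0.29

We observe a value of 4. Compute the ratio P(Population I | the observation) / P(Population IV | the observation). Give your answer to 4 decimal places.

Posterior odds = (π_i f_i(x)) / (π_j f_j(x)); the normalising sum cancels.
Geometric probabilities:
  f_I = 0.103794
  f_II = 0.0340206
  f_III = 0.0319114
  f_IV = 0.0240778
Posterior odds = (π_I·f_I) / (π_IV·f_IV) = (0.19·0.103794) / (0.29·0.0240778) = 0.0197209 / 0.00698256 ≈ 2.8243

2.8243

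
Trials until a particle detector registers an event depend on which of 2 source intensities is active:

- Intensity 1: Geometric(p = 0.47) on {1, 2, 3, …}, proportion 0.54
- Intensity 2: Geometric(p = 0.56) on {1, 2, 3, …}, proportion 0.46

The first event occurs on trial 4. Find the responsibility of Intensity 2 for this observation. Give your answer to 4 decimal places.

Apply Bayes' rule: the posterior for each component is proportional to its prior times its likelihood at x.
Component likelihoods at x = 4:
  p_1 = 0.0699722
  p_2 = 0.047703
Multiply by the mixture weights:
  w_1·p_1 = 0.54 × 0.0699722 = 0.037785
  w_2·p_2 = 0.46 × 0.047703 = 0.0219434
Normaliser: 0.037785 + 0.0219434 = 0.0597284
So the posterior for Intensity 2 is 0.0219434 / 0.0597284 ≈ 0.3674.

0.3674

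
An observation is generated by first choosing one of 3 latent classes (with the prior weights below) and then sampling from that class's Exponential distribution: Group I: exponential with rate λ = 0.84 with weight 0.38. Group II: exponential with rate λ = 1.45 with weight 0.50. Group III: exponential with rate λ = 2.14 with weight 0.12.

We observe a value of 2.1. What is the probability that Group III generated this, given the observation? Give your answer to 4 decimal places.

0.0312

The responsibility of component k is π_k f_k(x) divided by Σ_j π_j f_j(x).
Evaluate each component's likelihood at the observed value:
  p_I = 0.84·e^(−0.84·2.1) = 0.84·e^(−1.7640) = 0.143941
  p_II = 1.45·e^(−1.45·2.1) = 1.45·e^(−3.0450) = 0.0690147
  p_III = 2.14·e^(−2.14·2.1) = 2.14·e^(−4.4940) = 0.0239163
Multiply by the mixture weights:
  π_I·p_I = 0.38 × 0.143941 = 0.0546975
  π_II·p_II = 0.50 × 0.0690147 = 0.0345073
  π_III·p_III = 0.12 × 0.0239163 = 0.00286996
Denominator: 0.0546975 + 0.0345073 + 0.00286996 = 0.0920748
P(Group III | 2.1) = 0.00286996 / 0.0920748 ≈ 0.0312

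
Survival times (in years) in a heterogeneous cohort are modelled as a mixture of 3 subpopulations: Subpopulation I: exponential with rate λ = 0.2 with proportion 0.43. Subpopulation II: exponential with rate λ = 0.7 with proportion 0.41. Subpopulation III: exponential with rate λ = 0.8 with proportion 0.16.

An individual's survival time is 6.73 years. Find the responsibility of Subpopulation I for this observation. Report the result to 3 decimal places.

0.876

The responsibility of component k is π_k f_k(x) divided by Σ_j π_j f_j(x).
Evaluate each component's likelihood at the observed value:
  p_I = 0.2·e^(−0.2·6.73) = 0.2·e^(−1.3460) = 0.0520559
  p_II = 0.7·e^(−0.7·6.73) = 0.7·e^(−4.7110) = 0.00629704
  p_III = 0.8·e^(−0.8·6.73) = 0.8·e^(−5.3840) = 0.00367154
Multiply by the mixture weights:
  π_I·p_I = 0.43 × 0.0520559 = 0.022384
  π_II·p_II = 0.41 × 0.00629704 = 0.00258179
  π_III·p_III = 0.16 × 0.00367154 = 0.000587447
Sum: 0.022384 + 0.00258179 + 0.000587447 = 0.0255533
Responsibility of Subpopulation I: 0.022384 / 0.0255533 ≈ 0.876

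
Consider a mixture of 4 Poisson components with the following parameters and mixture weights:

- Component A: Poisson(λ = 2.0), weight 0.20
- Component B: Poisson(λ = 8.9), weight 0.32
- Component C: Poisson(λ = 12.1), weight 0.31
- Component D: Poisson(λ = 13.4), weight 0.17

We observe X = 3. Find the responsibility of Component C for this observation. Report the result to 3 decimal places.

By Bayes' theorem, P(k | x) = π_k f_k(x) / Σ_j π_j f_j(x).
Component likelihoods at x = 3:
  p_A = 0.180447
  p_B = 0.016025
  p_C = 0.0016415
  p_D = 0.000607599
Weight by the priors:
  π_A·p_A = 0.20 × 0.180447 = 0.0360894
  π_B·p_B = 0.32 × 0.016025 = 0.005128
  π_C·p_C = 0.31 × 0.0016415 = 0.000508866
  π_D·p_D = 0.17 × 0.000607599 = 0.000103292
Denominator: 0.0360894 + 0.005128 + 0.000508866 + 0.000103292 = 0.0418296
P(Component C | the observation) = 0.000508866 / 0.0418296 ≈ 0.012

0.012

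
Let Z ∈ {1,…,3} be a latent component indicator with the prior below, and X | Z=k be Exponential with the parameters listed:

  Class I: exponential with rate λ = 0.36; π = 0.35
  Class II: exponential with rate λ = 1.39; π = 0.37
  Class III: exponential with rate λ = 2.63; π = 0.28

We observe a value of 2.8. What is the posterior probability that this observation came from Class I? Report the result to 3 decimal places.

0.808

Apply Bayes' rule: the posterior for each component is proportional to its prior times its likelihood at x.
Evaluate each component's likelihood at the observed value:
  f_I = 0.36·e^(−0.36·2.8) = 0.36·e^(−1.0080) = 0.131381
  f_II = 1.39·e^(−1.39·2.8) = 1.39·e^(−3.8920) = 0.0283622
  f_III = 2.63·e^(−2.63·2.8) = 2.63·e^(−7.3640) = 0.00166652
Multiply by the mixture weights:
  P(Z=I)·f_I = 0.35 × 0.131381 = 0.0459835
  P(Z=II)·f_II = 0.37 × 0.0283622 = 0.010494
  P(Z=III)·f_III = 0.28 × 0.00166652 = 0.000466626
Marginal: 0.0459835 + 0.010494 + 0.000466626 = 0.0569441
P(Class I | data) ≈ 0.808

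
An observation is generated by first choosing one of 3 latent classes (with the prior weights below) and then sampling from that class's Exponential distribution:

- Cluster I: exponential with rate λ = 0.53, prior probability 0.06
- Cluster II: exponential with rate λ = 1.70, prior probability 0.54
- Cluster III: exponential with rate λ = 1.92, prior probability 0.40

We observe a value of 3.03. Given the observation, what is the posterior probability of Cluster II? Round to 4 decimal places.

The responsibility of component k is π_k f_k(x) divided by Σ_j π_j f_j(x).
Exponential densities:
  L_I = 0.106376
  L_II = 0.00984913
  L_III = 0.00571149
Prior × likelihood for each component:
  π_I·L_I = 0.06 × 0.106376 = 0.00638254
  π_II·L_II = 0.54 × 0.00984913 = 0.00531853
  π_III·L_III = 0.40 × 0.00571149 = 0.0022846
Sum: 0.00638254 + 0.00531853 + 0.0022846 = 0.0139857
Responsibility of Cluster II: 0.00531853 / 0.0139857 ≈ 0.3803

0.3803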